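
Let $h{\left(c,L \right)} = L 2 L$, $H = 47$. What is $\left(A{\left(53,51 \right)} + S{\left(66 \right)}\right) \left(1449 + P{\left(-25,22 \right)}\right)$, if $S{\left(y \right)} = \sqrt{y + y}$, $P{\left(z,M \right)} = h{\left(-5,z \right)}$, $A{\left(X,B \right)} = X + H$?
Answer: $269900 + 5398 \sqrt{33} \approx 3.0091 \cdot 10^{5}$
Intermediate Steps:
$h{\left(c,L \right)} = 2 L^{2}$ ($h{\left(c,L \right)} = 2 L L = 2 L^{2}$)
$A{\left(X,B \right)} = 47 + X$ ($A{\left(X,B \right)} = X + 47 = 47 + X$)
$P{\left(z,M \right)} = 2 z^{2}$
$S{\left(y \right)} = \sqrt{2} \sqrt{y}$ ($S{\left(y \right)} = \sqrt{2 y} = \sqrt{2} \sqrt{y}$)
$\left(A{\left(53,51 \right)} + S{\left(66 \right)}\right) \left(1449 + P{\left(-25,22 \right)}\right) = \left(\left(47 + 53\right) + \sqrt{2} \sqrt{66}\right) \left(1449 + 2 \left(-25\right)^{2}\right) = \left(100 + 2 \sqrt{33}\right) \left(1449 + 2 \cdot 625\right) = \left(100 + 2 \sqrt{33}\right) \left(1449 + 1250\right) = \left(100 + 2 \sqrt{33}\right) 2699 = 269900 + 5398 \sqrt{33}$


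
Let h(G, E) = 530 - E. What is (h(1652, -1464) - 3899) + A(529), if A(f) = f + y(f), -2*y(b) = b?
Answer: -3281/2 ≈ -1640.5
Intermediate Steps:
y(b) = -b/2
A(f) = f/2 (A(f) = f - f/2 = f/2)
(h(1652, -1464) - 3899) + A(529) = ((530 - 1*(-1464)) - 3899) + (½)*529 = ((530 + 1464) - 3899) + 529/2 = (1994 - 3899) + 529/2 = -1905 + 529/2 = -3281/2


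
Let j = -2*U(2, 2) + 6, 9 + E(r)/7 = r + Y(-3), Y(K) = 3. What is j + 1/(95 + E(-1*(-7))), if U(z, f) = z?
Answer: 205/102 ≈ 2.0098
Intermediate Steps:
E(r) = -42 + 7*r (E(r) = -63 + 7*(r + 3) = -63 + 7*(3 + r) = -63 + (21 + 7*r) = -42 + 7*r)
j = 2 (j = -2*2 + 6 = -4 + 6 = 2)
j + 1/(95 + E(-1*(-7))) = 2 + 1/(95 + (-42 + 7*(-1*(-7)))) = 2 + 1/(95 + (-42 + 7*7)) = 2 + 1/(95 + (-42 + 49)) = 2 + 1/(95 + 7) = 2 + 1/102 = 205/102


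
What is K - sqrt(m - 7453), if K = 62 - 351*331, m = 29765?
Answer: -116119 - 2*sqrt(5578) ≈ -1.1627e+5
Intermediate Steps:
K = -116119 (K = 62 - 116181 = -116119)
K - sqrt(m - 7453) = -116119 - sqrt(29765 - 7453) = -116119 - sqrt(22312) = -116119 - 2*sqrt(5578)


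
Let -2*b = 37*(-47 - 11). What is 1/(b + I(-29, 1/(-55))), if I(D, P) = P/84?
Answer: 4620/4957259 ≈ 0.00093197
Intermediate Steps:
I(D, P) = P/84 (I(D, P) = P*(1/84) = P/84)
b = 1073 (b = -37*(-47 - 11)/2 = -37*(-58)/2 = -½*(-2146) = 1073)
1/(b + I(-29, 1/(-55))) = 1/(1073 + (1/84)/(-55)) = 1/(1073 + (1/84)*(-1/55)) = 1/(1073 - 1/4620) = 1/(4957259/4620) = 4620/4957259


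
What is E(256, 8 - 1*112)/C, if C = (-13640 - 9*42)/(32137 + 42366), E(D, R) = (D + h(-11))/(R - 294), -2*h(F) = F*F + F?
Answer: 14975103/5579164 ≈ 2.6841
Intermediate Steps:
h(F) = -F/2 - F²/2 (h(F) = -(F*F + F)/2 = -(F² + F)/2 = -(F + F²)/2 = -F/2 - F²/2)
E(D, R) = (-55 + D)/(-294 + R) (E(D, R) = (D - ½*(-11)*(1 - 11))/(R - 294) = (D - ½*(-11)*(-10))/(-294 + R) = (D - 55)/(-294 + R) = (-55 + D)/(-294 + R))
C = -14018/74503 (C = (-13640 - 378)/74503 = -14018*1/74503 = -14018/74503 ≈ -0.18815)
E(256, 8 - 1*112)/C = ((-55 + 256)/(-294 + (8 - 1*112)))/(-14018/74503) = (201/(-294 + (8 - 112)))*(-74503/14018) = (201/(-294 - 104))*(-74503/14018) = (201/(-398))*(-74503/14018) = -1/398*201*(-74503/14018) = -201/398*(-74503/14018) = 14975103/5579164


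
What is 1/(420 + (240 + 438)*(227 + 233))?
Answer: 1/312300 ≈ 3.2021e-6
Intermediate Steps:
1/(420 + (240 + 438)*(227 + 233)) = 1/(420 + 678*460) = 1/(420 + 311880) = 1/312300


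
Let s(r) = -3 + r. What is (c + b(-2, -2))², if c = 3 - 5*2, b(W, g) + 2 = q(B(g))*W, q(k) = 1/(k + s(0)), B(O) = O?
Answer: 1849/25 ≈ 73.960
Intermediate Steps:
q(k) = 1/(-3 + k) (q(k) = 1/(k + (-3 + 0)) = 1/(k - 3) = 1/(-3 + k))
b(W, g) = -2 + W/(-3 + g)
c = -7 (c = 3 - 1*10 = 3 - 10 = -7)
(c + b(-2, -2))² = (-7 + (6 - 2 - 2*(-2))/(-3 - 2))² = (-7 + (6 - 2 + 4)/(-5))² = (-7 - ⅕*8)² = (-7 - 8/5)² = (-43/5)² = 1849/25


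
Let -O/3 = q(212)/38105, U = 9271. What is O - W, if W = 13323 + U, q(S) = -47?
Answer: -860944229/38105 ≈ -22594.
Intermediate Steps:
W = 22594 (W = 13323 + 9271 = 22594)
O = 141/38105 (O = -(-141)/38105 = -3*(-47/38105) = 141/38105 ≈ 0.0037003)
O - W = 141/38105 - 1*22594 = 141/38105 - 22594 = -860944229/38105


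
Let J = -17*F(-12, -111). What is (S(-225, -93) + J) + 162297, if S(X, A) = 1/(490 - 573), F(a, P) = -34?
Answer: 13518624/83 ≈ 1.6288e+5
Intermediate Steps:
S(X, A) = -1/83 (S(X, A) = 1/(-83) = -1/83)
J = 578 (J = -17*(-34) = 578)
(S(-225, -93) + J) + 162297 = (-1/83 + 578) + 162297 = 47973/83 + 162297 = 13518624/83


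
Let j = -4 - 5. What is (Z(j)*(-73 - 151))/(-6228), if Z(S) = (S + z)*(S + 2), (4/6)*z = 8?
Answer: -392/519 ≈ -0.75530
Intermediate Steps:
z = 12 (z = (3/2)*8 = 12)
j = -9
Z(S) = (2 + S)*(12 + S) (Z(S) = (S + 12)*(S + 2) = (12 + S)*(2 + S) = (2 + S)*(12 + S))
(Z(j)*(-73 - 151))/(-6228) = ((24 + (-9)² + 14*(-9))*(-73 - 151))/(-6228) = ((24 + 81 - 126)*(-224))*(-1/6228) = -21*(-224)*(-1/6228) = 4704*(-1/6228) = -392/519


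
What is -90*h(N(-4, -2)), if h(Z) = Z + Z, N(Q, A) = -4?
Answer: 720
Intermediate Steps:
h(Z) = 2*Z
-90*h(N(-4, -2)) = -180*(-4) = -90*(-8) = 720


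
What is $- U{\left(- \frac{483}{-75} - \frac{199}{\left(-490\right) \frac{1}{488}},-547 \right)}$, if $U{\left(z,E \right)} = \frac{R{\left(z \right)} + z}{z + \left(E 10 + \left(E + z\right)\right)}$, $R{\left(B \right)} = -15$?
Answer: $\frac{232294}{6869487} \approx 0.033815$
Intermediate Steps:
$U{\left(z,E \right)} = \frac{-15 + z}{2 z + 11 E}$ ($U{\left(z,E \right)} = \frac{-15 + z}{z + \left(E 10 + \left(E + z\right)\right)} = \frac{-15 + z}{z + \left(10 E + \left(E + z\right)\right)} = \frac{-15 + z}{z + \left(z + 11 E\right)} = \frac{-15 + z}{2 z + 11 E}$)
$- U{\left(- \frac{483}{-75} - \frac{199}{\left(-490\right) \frac{1}{488}},-547 \right)} = - \frac{-15 - \left(- \frac{48556}{245} - \frac{161}{25}\right)}{2 \left(- \frac{483}{-75} - \frac{199}{\left(-490\right) \frac{1}{488}}\right) + 11 \left(-547\right)} = - \frac{-15 - \left(- \frac{161}{25} + \frac{199}{\left(-490\right) \frac{1}{488}}\right)}{2 \left(\left(-483\right) \left(- \frac{1}{75}\right) - \frac{199}{\left(-490\right) \frac{1}{488}}\right) - 6017} = - \frac{-15 - \left(- \frac{161}{25} + \frac{199}{- \frac{245}{244}}\right)}{2 \left(\frac{161}{25} - \frac{199}{- \frac{245}{244}}\right) - 6017} = - \frac{-15 + \left(\frac{161}{25} - - \frac{48556}{245}\right)}{2 \left(\frac{161}{25} - - \frac{48556}{245}\right) - 6017} = - \frac{-15 + \left(\frac{161}{25} + \frac{48556}{245}\right)}{2 \left(\frac{161}{25} + \frac{48556}{245}\right) - 6017} = - \frac{-15 + \frac{250669}{1225}}{2 \cdot \frac{250669}{1225} - 6017} = - \frac{232294}{\left(\frac{501338}{1225} - 6017\right) 1225} = - \frac{232294}{\left(- \frac{6869487}{1225}\right) 1225} = - \frac{\left(-1225\right) 232294}{6869487 \cdot 1225} = \left(-1\right) \left(- \frac{232294}{6869487}\right) = \frac{232294}{6869487}$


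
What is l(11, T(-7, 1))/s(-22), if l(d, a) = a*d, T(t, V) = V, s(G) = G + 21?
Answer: -11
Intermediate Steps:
s(G) = 21 + G
l(11, T(-7, 1))/s(-22) = (1*11)/(21 - 22) = 11/(-1) = 11*(-1) = -11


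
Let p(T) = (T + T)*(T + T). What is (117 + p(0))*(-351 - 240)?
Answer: -69147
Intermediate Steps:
p(T) = 4*T² (p(T) = (2*T)*(2*T) = 4*T²)
(117 + p(0))*(-351 - 240) = (117 + 4*0²)*(-351 - 240) = (117 + 4*0)*(-591) = (117 + 0)*(-591) = 117*(-591) = -69147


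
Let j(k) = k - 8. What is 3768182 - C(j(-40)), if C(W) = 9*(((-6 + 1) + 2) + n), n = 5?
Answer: 3768164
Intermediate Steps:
j(k) = -8 + k
C(W) = 18 (C(W) = 9*(((-6 + 1) + 2) + 5) = 9*((-5 + 2) + 5) = 9*(-3 + 5) = 9*2 = 18)
3768182 - C(j(-40)) = 3768182 - 1*18 = 3768182 - 18 = 3768164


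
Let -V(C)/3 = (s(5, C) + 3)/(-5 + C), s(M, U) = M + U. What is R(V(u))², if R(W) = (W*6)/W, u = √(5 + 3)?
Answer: 36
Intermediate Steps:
u = 2*√2 (u = √8 = 2*√2 ≈ 2.8284)
V(C) = -3*(8 + C)/(-5 + C) (V(C) = -3*((5 + C) + 3)/(-5 + C) = -3*(8 + C)/(-5 + C))
R(W) = 6 (R(W) = (6*W)/W = 6)
R(V(u))² = 6² = 36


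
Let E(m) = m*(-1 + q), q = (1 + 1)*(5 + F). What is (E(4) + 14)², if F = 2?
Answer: 4356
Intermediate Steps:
q = 14 (q = (1 + 1)*(5 + 2) = 2*7 = 14)
E(m) = 13*m (E(m) = m*(-1 + 14) = m*13 = 13*m)
(E(4) + 14)² = (13*4 + 14)² = (52 + 14)² = 66² = 4356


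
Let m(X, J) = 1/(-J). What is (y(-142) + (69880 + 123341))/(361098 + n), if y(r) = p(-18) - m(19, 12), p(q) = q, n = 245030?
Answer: 2318437/7273536 ≈ 0.31875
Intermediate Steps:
m(X, J) = -1/J
y(r) = -215/12 (y(r) = -18 - (-1)/12 = -18 - 1*(-1/12) = -18 + 1/12 = -215/12)
(y(-142) + (69880 + 123341))/(361098 + n) = (-215/12 + (69880 + 123341))/(361098 + 245030) = (-215/12 + 193221)/606128 = (2318437/12)*(1/606128) = 2318437/7273536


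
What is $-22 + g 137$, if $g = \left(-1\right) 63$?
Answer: $-8653$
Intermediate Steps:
$g = -63$
$-22 + g 137 = -22 - 8631 = -8653$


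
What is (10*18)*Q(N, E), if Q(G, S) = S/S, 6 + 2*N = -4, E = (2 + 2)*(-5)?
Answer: 180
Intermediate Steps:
E = -20 (E = 4*(-5) = -20)
N = -5 (N = -3 + (1/2)*(-4) = -3 - 2 = -5)
Q(G, S) = 1
(10*18)*Q(N, E) = (10*18)*1 = 180*1 = 180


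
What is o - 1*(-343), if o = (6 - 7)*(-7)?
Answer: 350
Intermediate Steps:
o = 7 (o = -1*(-7) = 7)
o - 1*(-343) = 7 - 1*(-343) = 7 + 343 = 350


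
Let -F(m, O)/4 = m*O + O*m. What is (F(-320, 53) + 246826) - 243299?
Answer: 139207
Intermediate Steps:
F(m, O) = -8*O*m (F(m, O) = -4*(m*O + O*m) = -4*(O*m + O*m) = -8*O*m)
(F(-320, 53) + 246826) - 243299 = (-8*53*(-320) + 246826) - 243299 = (135680 + 246826) - 243299 = 382506 - 243299 = 139207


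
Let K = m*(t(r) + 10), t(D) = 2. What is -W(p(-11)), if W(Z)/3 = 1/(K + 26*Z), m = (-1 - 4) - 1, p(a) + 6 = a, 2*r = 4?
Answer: 3/514 ≈ 0.0058366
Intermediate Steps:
r = 2 (r = (½)*4 = 2)
p(a) = -6 + a
m = -6 (m = -5 - 1 = -6)
K = -72 (K = -6*(2 + 10) = -6*12 = -72)
W(Z) = 3/(-72 + 26*Z)
-W(p(-11)) = -3/(2*(-36 + 13*(-6 - 11))) = -3/(2*(-36 + 13*(-17))) = -3/(2*(-36 - 221)) = -3/(2*(-257)) = -3*(-1)/(2*257) = -1*(-3/514) = 3/514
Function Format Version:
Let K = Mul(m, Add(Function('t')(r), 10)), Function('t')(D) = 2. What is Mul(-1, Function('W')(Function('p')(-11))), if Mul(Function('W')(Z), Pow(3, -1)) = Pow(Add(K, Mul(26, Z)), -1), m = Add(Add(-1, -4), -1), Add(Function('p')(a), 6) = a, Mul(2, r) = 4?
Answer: Rational(3, 514) ≈ 0.0058366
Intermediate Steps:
r = 2 (r = Mul(Rational(1, 2), 4) = 2)
Function('p')(a) = Add(-6, a)
m = -6 (m = Add(-5, -1) = -6)
K = -72 (K = Mul(-6, Add(2, 10)) = Mul(-6, 12) = -72)
Function('W')(Z) = Mul(3, Pow(Add(-72, Mul(26, Z)), -1))
Mul(-1, Function('W')(Function('p')(-11))) = Mul(-1, Mul(Rational(3, 2), Pow(Add(-36, Mul(13, Add(-6, -11))), -1))) = Mul(-1, Mul(Rational(3, 2), Pow(Add(-36, Mul(13, -17)), -1))) = Mul(-1, Mul(Rational(3, 2), Pow(Add(-36, -221), -1))) = Mul(-1, Mul(Rational(3, 2), Pow(-257, -1))) = Mul(-1, Mul(Rational(3, 2), Rational(-1, 257))) = Mul(-1, Rational(-3, 514)) = Rational(3, 514)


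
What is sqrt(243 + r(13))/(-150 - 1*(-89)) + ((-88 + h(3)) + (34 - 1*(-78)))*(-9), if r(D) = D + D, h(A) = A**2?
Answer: -297 - sqrt(269)/61 ≈ -297.27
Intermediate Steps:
r(D) = 2*D
sqrt(243 + r(13))/(-150 - 1*(-89)) + ((-88 + h(3)) + (34 - 1*(-78)))*(-9) = sqrt(243 + 2*13)/(-150 - 1*(-89)) + ((-88 + 3**2) + (34 - 1*(-78)))*(-9) = sqrt(243 + 26)/(-150 + 89) + ((-88 + 9) + (34 + 78))*(-9) = sqrt(269)/(-61) + (-79 + 112)*(-9) = sqrt(269)*(-1/61) + 33*(-9) = -sqrt(269)/61 - 297 = -297 - sqrt(269)/61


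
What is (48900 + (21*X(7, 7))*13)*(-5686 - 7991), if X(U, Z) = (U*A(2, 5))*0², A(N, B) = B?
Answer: -668805300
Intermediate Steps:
X(U, Z) = 0 (X(U, Z) = (U*5)*0² = (5*U)*0 = 0)
(48900 + (21*X(7, 7))*13)*(-5686 - 7991) = (48900 + (21*0)*13)*(-5686 - 7991) = (48900 + 0*13)*(-13677) = (48900 + 0)*(-13677) = 48900*(-13677) = -668805300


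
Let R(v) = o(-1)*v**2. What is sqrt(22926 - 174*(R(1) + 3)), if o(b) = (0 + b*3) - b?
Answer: 12*sqrt(158) ≈ 150.84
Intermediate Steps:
o(b) = 2*b (o(b) = (0 + 3*b) - b = 3*b - b = 2*b)
R(v) = -2*v**2 (R(v) = (2*(-1))*v**2 = -2*v**2)
sqrt(22926 - 174*(R(1) + 3)) = sqrt(22926 - 174*(-2*1**2 + 3)) = sqrt(22926 - 174*(-2*1 + 3)) = sqrt(22926 - 174*(-2 + 3)) = sqrt(22926 - 174) = sqrt(22752) = 12*sqrt(158)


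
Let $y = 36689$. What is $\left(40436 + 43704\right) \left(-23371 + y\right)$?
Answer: $1120576520$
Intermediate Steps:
$\left(40436 + 43704\right) \left(-23371 + y\right) = \left(40436 + 43704\right) \left(-23371 + 36689\right) = 84140 \cdot 13318 = 1120576520$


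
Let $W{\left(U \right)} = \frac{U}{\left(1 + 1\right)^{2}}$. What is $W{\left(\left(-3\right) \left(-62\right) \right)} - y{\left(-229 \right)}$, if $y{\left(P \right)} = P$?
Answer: $\frac{551}{2} \approx 275.5$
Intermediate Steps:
$W{\left(U \right)} = \frac{U}{4}$ ($W{\left(U \right)} = \frac{U}{2^{2}} = \frac{U}{4}$)
$W{\left(\left(-3\right) \left(-62\right) \right)} - y{\left(-229 \right)} = \frac{\left(-3\right) \left(-62\right)}{4} - -229 = \frac{1}{4} \cdot 186 + 229 = \frac{93}{2} + 229 = \frac{551}{2}$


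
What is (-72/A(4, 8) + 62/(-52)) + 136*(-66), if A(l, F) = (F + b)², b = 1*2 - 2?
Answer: -933745/104 ≈ -8978.3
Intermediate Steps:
b = 0 (b = 2 - 2 = 0)
A(l, F) = F² (A(l, F) = (F + 0)² = F²)
(-72/A(4, 8) + 62/(-52)) + 136*(-66) = (-72/(8²) + 62/(-52)) + 136*(-66) = (-72/64 + 62*(-1/52)) - 8976 = (-72*1/64 - 31/26) - 8976 = (-9/8 - 31/26) - 8976 = -241/104 - 8976 = -933745/104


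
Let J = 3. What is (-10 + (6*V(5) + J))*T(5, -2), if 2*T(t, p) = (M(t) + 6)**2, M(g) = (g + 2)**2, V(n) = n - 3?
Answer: 15125/2 ≈ 7562.5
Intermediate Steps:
V(n) = -3 + n
M(g) = (2 + g)**2
T(t, p) = (6 + (2 + t)**2)**2/2 (T(t, p) = ((2 + t)**2 + 6)**2/2 = (6 + (2 + t)**2)**2/2)
(-10 + (6*V(5) + J))*T(5, -2) = (-10 + (6*(-3 + 5) + 3))*((6 + (2 + 5)**2)**2/2) = (-10 + (6*2 + 3))*((6 + 7**2)**2/2) = (-10 + (12 + 3))*((6 + 49)**2/2) = (-10 + 15)*((1/2)*55**2) = 5*((1/2)*3025) = 5*(3025/2) = 15125/2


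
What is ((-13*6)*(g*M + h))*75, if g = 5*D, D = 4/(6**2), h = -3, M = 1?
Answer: 14300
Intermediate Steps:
D = 1/9 (D = 4/36 = 4*(1/36) = 1/9 ≈ 0.11111)
g = 5/9 (g = 5*(1/9) = 5/9 ≈ 0.55556)
((-13*6)*(g*M + h))*75 = ((-13*6)*((5/9)*1 - 3))*75 = -78*(5/9 - 3)*75 = -78*(-22/9)*75 = (572/3)*75 = 14300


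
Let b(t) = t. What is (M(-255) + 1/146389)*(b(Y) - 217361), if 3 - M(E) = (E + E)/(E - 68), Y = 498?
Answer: -857155778486/2781391 ≈ -3.0818e+5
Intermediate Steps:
M(E) = 3 - 2*E/(-68 + E) (M(E) = 3 - (E + E)/(E - 68) = 3 - 2*E/(-68 + E))
(M(-255) + 1/146389)*(b(Y) - 217361) = ((-204 - 255)/(-68 - 255) + 1/146389)*(498 - 217361) = (-459/(-323) + 1/146389)*(-216863) = (-1/323*(-459) + 1/146389)*(-216863) = (27/19 + 1/146389)*(-216863) = (3952522/2781391)*(-216863) = -857155778486/2781391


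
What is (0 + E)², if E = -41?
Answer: 1681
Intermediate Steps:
(0 + E)² = (0 - 41)² = (-41)² = 1681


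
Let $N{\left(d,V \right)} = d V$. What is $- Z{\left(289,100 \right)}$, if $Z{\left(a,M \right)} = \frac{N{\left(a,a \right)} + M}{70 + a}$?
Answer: $- \frac{83621}{359} \approx -232.93$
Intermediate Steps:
$N{\left(d,V \right)} = V d$
$Z{\left(a,M \right)} = \frac{M + a^{2}}{70 + a}$ ($Z{\left(a,M \right)} = \frac{a a + M}{70 + a} = \frac{a^{2} + M}{70 + a} = \frac{M + a^{2}}{70 + a}$)
$- Z{\left(289,100 \right)} = - \frac{100 + 289^{2}}{70 + 289} = - \frac{100 + 83521}{359} = - \frac{83621}{359}$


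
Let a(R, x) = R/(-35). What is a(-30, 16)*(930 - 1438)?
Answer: -3048/7 ≈ -435.43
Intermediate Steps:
a(R, x) = -R/35 (a(R, x) = R*(-1/35) = -R/35)
a(-30, 16)*(930 - 1438) = (-1/35*(-30))*(930 - 1438) = (6/7)*(-508) = -3048/7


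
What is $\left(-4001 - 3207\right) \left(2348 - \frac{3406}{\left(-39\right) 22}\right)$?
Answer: $- \frac{559448920}{33} \approx -1.6953 \cdot 10^{7}$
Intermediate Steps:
$\left(-4001 - 3207\right) \left(2348 - \frac{3406}{\left(-39\right) 22}\right) = - 7208 \left(2348 - \frac{3406}{-858}\right) = - 7208 \left(2348 - - \frac{131}{33}\right) = - 7208 \left(2348 + \frac{131}{33}\right) = \left(-7208\right) \frac{77615}{33} = - \frac{559448920}{33}$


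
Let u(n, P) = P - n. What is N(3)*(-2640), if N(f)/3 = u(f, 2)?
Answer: 7920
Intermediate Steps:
N(f) = 6 - 3*f (N(f) = 3*(2 - f) = 6 - 3*f)
N(3)*(-2640) = (6 - 3*3)*(-2640) = (6 - 9)*(-2640) = -3*(-2640) = 7920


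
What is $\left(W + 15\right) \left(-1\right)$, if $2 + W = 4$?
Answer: $-17$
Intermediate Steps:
$W = 2$ ($W = -2 + 4 = 2$)
$\left(W + 15\right) \left(-1\right) = \left(2 + 15\right) \left(-1\right) = 17 \left(-1\right) = -17$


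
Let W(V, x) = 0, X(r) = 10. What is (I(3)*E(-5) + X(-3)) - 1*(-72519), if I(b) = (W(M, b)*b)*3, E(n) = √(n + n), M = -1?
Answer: 72529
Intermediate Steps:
E(n) = √2*√n (E(n) = √(2*n) = √2*√n)
I(b) = 0 (I(b) = (0*b)*3 = 0*3 = 0)
(I(3)*E(-5) + X(-3)) - 1*(-72519) = (0*(√2*√(-5)) + 10) - 1*(-72519) = (0*(√2*(I*√5)) + 10) + 72519 = (0*(I*√10) + 10) + 72519 = (0 + 10) + 72519 = 10 + 72519 = 72529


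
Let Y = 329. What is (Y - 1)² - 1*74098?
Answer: 33486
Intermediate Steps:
(Y - 1)² - 1*74098 = (329 - 1)² - 1*74098 = 328² - 74098 = 107584 - 74098 = 33486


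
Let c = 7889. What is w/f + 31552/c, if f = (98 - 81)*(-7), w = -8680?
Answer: 10318744/134113 ≈ 76.941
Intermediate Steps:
f = -119 (f = 17*(-7) = -119)
w/f + 31552/c = -8680/(-119) + 31552/7889 = -8680*(-1/119) + 31552*(1/7889) = 1240/17 + 31552/7889 = 10318744/134113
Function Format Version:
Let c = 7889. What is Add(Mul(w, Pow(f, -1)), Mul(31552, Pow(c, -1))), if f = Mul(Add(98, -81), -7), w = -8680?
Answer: Rational(10318744, 134113) ≈ 76.941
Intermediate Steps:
f = -119 (f = Mul(17, -7) = -119)
Add(Mul(w, Pow(f, -1)), Mul(31552, Pow(c, -1))) = Add(Mul(-8680, Pow(-119, -1)), Mul(31552, Pow(7889, -1))) = Add(Mul(-8680, Rational(-1, 119)), Mul(31552, Rational(1, 7889))) = Add(Rational(1240, 17), Rational(31552, 7889)) = Rational(10318744, 134113)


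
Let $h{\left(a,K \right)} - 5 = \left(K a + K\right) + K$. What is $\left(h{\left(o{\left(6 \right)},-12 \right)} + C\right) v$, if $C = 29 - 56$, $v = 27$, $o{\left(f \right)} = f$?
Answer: $-3186$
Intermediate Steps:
$C = -27$
$h{\left(a,K \right)} = 5 + 2 K + K a$ ($h{\left(a,K \right)} = 5 + \left(\left(K a + K\right) + K\right) = 5 + \left(\left(K + K a\right) + K\right) = 5 + \left(2 K + K a\right) = 5 + 2 K + K a$)
$\left(h{\left(o{\left(6 \right)},-12 \right)} + C\right) v = \left(\left(5 + 2 \left(-12\right) - 72\right) - 27\right) 27 = \left(\left(5 - 24 - 72\right) - 27\right) 27 = \left(-91 - 27\right) 27 = \left(-118\right) 27 = -3186$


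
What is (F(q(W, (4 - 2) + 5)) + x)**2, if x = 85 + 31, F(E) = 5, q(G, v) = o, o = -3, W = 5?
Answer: 14641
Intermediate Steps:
q(G, v) = -3
x = 116
(F(q(W, (4 - 2) + 5)) + x)**2 = (5 + 116)**2 = 121**2 = 14641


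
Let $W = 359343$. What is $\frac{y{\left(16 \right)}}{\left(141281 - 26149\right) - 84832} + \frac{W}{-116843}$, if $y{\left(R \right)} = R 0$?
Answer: $- \frac{359343}{116843} \approx -3.0754$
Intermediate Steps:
$y{\left(R \right)} = 0$
$\frac{y{\left(16 \right)}}{\left(141281 - 26149\right) - 84832} + \frac{W}{-116843} = \frac{0}{\left(141281 - 26149\right) - 84832} + \frac{359343}{-116843} = \frac{0}{115132 - 84832} + 359343 \left(- \frac{1}{116843}\right) = \frac{0}{30300} - \frac{359343}{116843} = 0 \cdot \frac{1}{30300} - \frac{359343}{116843} = 0 - \frac{359343}{116843} = - \frac{359343}{116843}$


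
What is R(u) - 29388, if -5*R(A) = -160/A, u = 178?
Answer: -2615516/89 ≈ -29388.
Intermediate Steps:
R(A) = 32/A (R(A) = -(-32)/A = 32/A)
R(u) - 29388 = 32/178 - 29388 = 32*(1/178) - 29388 = 16/89 - 29388 = -2615516/89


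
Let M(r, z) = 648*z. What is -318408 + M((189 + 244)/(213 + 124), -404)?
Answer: -580200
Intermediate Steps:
-318408 + M((189 + 244)/(213 + 124), -404) = -318408 + 648*(-404) = -318408 - 261792 = -580200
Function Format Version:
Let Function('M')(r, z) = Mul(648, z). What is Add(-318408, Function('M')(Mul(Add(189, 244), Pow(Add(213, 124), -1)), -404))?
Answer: -580200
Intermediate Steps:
Add(-318408, Function('M')(Mul(Add(189, 244), Pow(Add(213, 124), -1)), -404)) = Add(-318408, Mul(648, -404)) = Add(-318408, -261792) = -580200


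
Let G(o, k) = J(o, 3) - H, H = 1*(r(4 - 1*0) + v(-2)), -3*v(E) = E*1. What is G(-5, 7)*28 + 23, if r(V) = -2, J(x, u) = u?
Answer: 433/3 ≈ 144.33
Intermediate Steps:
v(E) = -E/3
H = -4/3 (H = 1*(-2 - ⅓*(-2)) = 1*(-2 + ⅔) = 1*(-4/3) = -4/3 ≈ -1.3333)
G(o, k) = 13/3 (G(o, k) = 3 - 1*(-4/3) = 3 + 4/3 = 13/3)
G(-5, 7)*28 + 23 = (13/3)*28 + 23 = 364/3 + 23 = 433/3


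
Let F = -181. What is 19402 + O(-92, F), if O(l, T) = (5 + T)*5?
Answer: 18522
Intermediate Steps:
O(l, T) = 25 + 5*T
19402 + O(-92, F) = 19402 + (25 + 5*(-181)) = 19402 + (25 - 905) = 19402 - 880 = 18522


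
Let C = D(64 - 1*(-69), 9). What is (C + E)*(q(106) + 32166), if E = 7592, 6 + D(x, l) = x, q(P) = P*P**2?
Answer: 9441741858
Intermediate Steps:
q(P) = P**3
D(x, l) = -6 + x
C = 127 (C = -6 + (64 - 1*(-69)) = -6 + (64 + 69) = -6 + 133 = 127)
(C + E)*(q(106) + 32166) = (127 + 7592)*(106**3 + 32166) = 7719*(1191016 + 32166) = 7719*1223182 = 9441741858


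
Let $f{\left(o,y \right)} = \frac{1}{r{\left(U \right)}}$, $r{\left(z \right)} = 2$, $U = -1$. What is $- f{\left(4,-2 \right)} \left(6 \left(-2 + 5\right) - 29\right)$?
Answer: $\frac{11}{2} \approx 5.5$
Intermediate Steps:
$f{\left(o,y \right)} = \frac{1}{2}$
$- f{\left(4,-2 \right)} \left(6 \left(-2 + 5\right) - 29\right) = - \frac{6 \left(-2 + 5\right) - 29}{2} = - \frac{6 \cdot 3 - 29}{2} = - \frac{18 - 29}{2} = - \frac{-11}{2} = \left(-1\right) \left(- \frac{11}{2}\right) = \frac{11}{2}$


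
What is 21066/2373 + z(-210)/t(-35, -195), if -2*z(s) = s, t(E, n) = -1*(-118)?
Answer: 911651/93338 ≈ 9.7672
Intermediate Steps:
t(E, n) = 118
z(s) = -s/2
21066/2373 + z(-210)/t(-35, -195) = 21066/2373 - ½*(-210)/118 = 21066*(1/2373) + 105*(1/118) = 7022/791 + 105/118 = 911651/93338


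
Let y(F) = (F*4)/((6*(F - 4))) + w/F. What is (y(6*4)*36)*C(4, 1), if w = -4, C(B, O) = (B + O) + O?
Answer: 684/5 ≈ 136.80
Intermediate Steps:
C(B, O) = B + 2*O
y(F) = -4/F + 4*F/(-24 + 6*F) (y(F) = (F*4)/((6*(F - 4))) - 4/F = (4*F)/((6*(-4 + F))) - 4/F = (4*F)/(-24 + 6*F) - 4/F = 4*F/(-24 + 6*F) - 4/F = -4/F + 4*F/(-24 + 6*F))
(y(6*4)*36)*C(4, 1) = ((2*(24 + (6*4)**2 - 36*4)/(3*((6*4))*(-4 + 6*4)))*36)*(4 + 2*1) = (((2/3)*(24 + 24**2 - 6*24)/(24*(-4 + 24)))*36)*(4 + 2) = (((2/3)*(1/24)*(24 + 576 - 144)/20)*36)*6 = (((2/3)*(1/24)*(1/20)*456)*36)*6 = ((19/30)*36)*6 = (114/5)*6 = 684/5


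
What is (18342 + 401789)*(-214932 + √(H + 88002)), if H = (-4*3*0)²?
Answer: -90299596092 + 1260393*√9778 ≈ -9.0175e+10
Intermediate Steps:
H = 0 (H = (-12*0)² = 0² = 0)
(18342 + 401789)*(-214932 + √(H + 88002)) = (18342 + 401789)*(-214932 + √(0 + 88002)) = 420131*(-214932 + √88002) = 420131*(-214932 + 3*√9778) = -90299596092 + 1260393*√9778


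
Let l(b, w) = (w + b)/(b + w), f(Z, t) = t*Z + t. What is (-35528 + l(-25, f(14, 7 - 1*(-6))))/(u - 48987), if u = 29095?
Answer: 35527/19892 ≈ 1.7860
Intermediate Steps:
f(Z, t) = t + Z*t (f(Z, t) = Z*t + t = t + Z*t)
l(b, w) = 1 (l(b, w) = (b + w)/(b + w) = 1)
(-35528 + l(-25, f(14, 7 - 1*(-6))))/(u - 48987) = (-35528 + 1)/(29095 - 48987) = -35527/(-19892) = -35527*(-1/19892) = 35527/19892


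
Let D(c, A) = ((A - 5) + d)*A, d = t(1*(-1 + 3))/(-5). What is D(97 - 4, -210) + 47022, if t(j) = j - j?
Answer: 92172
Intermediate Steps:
t(j) = 0
d = 0 (d = 0/(-5) = 0*(-⅕) = 0)
D(c, A) = A*(-5 + A) (D(c, A) = ((A - 5) + 0)*A = ((-5 + A) + 0)*A = (-5 + A)*A = A*(-5 + A))
D(97 - 4, -210) + 47022 = -210*(-5 - 210) + 47022 = -210*(-215) + 47022 = 45150 + 47022 = 92172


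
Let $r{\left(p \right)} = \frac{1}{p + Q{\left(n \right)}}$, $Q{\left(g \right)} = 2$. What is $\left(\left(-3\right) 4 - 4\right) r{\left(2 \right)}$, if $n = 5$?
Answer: $-4$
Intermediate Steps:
$r{\left(p \right)} = \frac{1}{2 + p}$ ($r{\left(p \right)} = \frac{1}{p + 2} = \frac{1}{2 + p}$)
$\left(\left(-3\right) 4 - 4\right) r{\left(2 \right)} = \frac{\left(-3\right) 4 - 4}{2 + 2} = \frac{-12 - 4}{4} = \left(-16\right) \frac{1}{4} = -4$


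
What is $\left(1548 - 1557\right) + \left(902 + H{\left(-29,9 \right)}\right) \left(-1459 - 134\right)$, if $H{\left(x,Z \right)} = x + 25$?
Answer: $-1430523$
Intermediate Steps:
$H{\left(x,Z \right)} = 25 + x$
$\left(1548 - 1557\right) + \left(902 + H{\left(-29,9 \right)}\right) \left(-1459 - 134\right) = \left(1548 - 1557\right) + \left(902 + \left(25 - 29\right)\right) \left(-1459 - 134\right) = -9 + \left(902 - 4\right) \left(-1593\right) = -9 + 898 \left(-1593\right) = -9 - 1430514 = -1430523$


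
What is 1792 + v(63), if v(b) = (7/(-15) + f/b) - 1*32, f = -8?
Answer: 554213/315 ≈ 1759.4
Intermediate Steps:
v(b) = -487/15 - 8/b (v(b) = (7/(-15) - 8/b) - 1*32 = (7*(-1/15) - 8/b) - 32 = (-7/15 - 8/b) - 32 = -487/15 - 8/b)
1792 + v(63) = 1792 + (-487/15 - 8/63) = 1792 - 10267/315 = 554213/315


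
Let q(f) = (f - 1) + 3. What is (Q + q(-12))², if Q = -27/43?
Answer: 208849/1849 ≈ 112.95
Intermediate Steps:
q(f) = 2 + f (q(f) = (-1 + f) + 3 = 2 + f)
Q = -27/43 (Q = -27*1/43 = -27/43 ≈ -0.62791)
(Q + q(-12))² = (-27/43 + (2 - 12))² = (-27/43 - 10)² = (-457/43)² = 208849/1849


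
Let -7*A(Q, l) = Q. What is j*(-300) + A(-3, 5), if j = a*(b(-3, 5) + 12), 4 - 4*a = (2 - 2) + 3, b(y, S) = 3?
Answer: -7872/7 ≈ -1124.6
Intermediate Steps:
A(Q, l) = -Q/7
a = 1/4 (a = 1 - ((2 - 2) + 3)/4 = 1 - (0 + 3)/4 = 1 - 1/4*3 = 1 - 3/4 = 1/4 ≈ 0.25000)
j = 15/4 (j = (3 + 12)/4 = (1/4)*15 = 15/4 ≈ 3.7500)
j*(-300) + A(-3, 5) = (15/4)*(-300) - 1/7*(-3) = -1125 + 3/7 = -7872/7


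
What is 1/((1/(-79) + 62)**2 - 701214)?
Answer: -6241/4352295965 ≈ -1.4340e-6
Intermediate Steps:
1/((1/(-79) + 62)**2 - 701214) = 1/((-1/79 + 62)**2 - 701214) = 1/((4897/79)**2 - 701214) = 1/(23980609/6241 - 701214) = 1/(-4352295965/6241) = -6241/4352295965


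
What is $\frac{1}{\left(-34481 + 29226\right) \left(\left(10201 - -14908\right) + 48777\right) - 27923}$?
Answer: $- \frac{1}{388298853} \approx -2.5753 \cdot 10^{-9}$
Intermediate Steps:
$\frac{1}{\left(-34481 + 29226\right) \left(\left(10201 - -14908\right) + 48777\right) - 27923} = \frac{1}{- 5255 \left(\left(10201 + 14908\right) + 48777\right) - 27923} = \frac{1}{- 5255 \left(25109 + 48777\right) - 27923} = \frac{1}{\left(-5255\right) 73886 - 27923} = \frac{1}{-388270930 - 27923} = \frac{1}{-388298853} = - \frac{1}{388298853}$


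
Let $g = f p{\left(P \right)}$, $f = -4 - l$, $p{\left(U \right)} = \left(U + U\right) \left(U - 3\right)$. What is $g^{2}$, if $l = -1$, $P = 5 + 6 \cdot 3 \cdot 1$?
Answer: $7617600$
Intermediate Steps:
$P = 23$ ($P = 5 + 6 \cdot 3 = 5 + 18 = 23$)
$p{\left(U \right)} = 2 U \left(-3 + U\right)$
$f = -3$ ($f = -4 - -1 = -4 + 1 = -3$)
$g = -2760$ ($g = - 3 \cdot 2 \cdot 23 \left(-3 + 23\right) = - 3 \cdot 2 \cdot 23 \cdot 20 = \left(-3\right) 920 = -2760$)
$g^{2} = \left(-2760\right)^{2} = 7617600$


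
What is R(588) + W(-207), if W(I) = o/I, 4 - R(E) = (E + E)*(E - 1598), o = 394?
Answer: 245866754/207 ≈ 1.1878e+6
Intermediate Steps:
R(E) = 4 - 2*E*(-1598 + E) (R(E) = 4 - (E + E)*(E - 1598) = 4 - 2*E*(-1598 + E))
W(I) = 394/I
R(588) + W(-207) = (4 - 2*588**2 + 3196*588) + 394/(-207) = (4 - 2*345744 + 1879248) + 394*(-1/207) = (4 - 691488 + 1879248) - 394/207 = 1187764 - 394/207 = 245866754/207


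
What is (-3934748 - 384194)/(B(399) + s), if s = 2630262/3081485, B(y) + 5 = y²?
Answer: -6654377494435/245281358161 ≈ -27.130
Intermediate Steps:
B(y) = -5 + y²
s = 2630262/3081485 (s = 2630262*(1/3081485) = 2630262/3081485 ≈ 0.85357)
(-3934748 - 384194)/(B(399) + s) = (-3934748 - 384194)/((-5 + 399²) + 2630262/3081485) = -4318942/((-5 + 159201) + 2630262/3081485) = -4318942/(159196 + 2630262/3081485) = -4318942/490562716322/3081485 = -4318942*3081485/490562716322 = -6654377494435/245281358161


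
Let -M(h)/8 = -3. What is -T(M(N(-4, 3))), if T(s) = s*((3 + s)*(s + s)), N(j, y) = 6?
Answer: -31104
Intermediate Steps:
M(h) = 24 (M(h) = -8*(-3) = 24)
T(s) = 2*s²*(3 + s) (T(s) = s*((3 + s)*(2*s)) = s*(2*s*(3 + s)) = 2*s²*(3 + s))
-T(M(N(-4, 3))) = -2*24²*(3 + 24) = -2*576*27 = -1*31104 = -31104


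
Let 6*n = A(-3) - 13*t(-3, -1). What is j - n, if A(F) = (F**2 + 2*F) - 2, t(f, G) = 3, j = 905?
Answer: 2734/3 ≈ 911.33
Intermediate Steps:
A(F) = -2 + F**2 + 2*F
n = -19/3 (n = ((-2 + (-3)**2 + 2*(-3)) - 13*3)/6 = ((-2 + 9 - 6) - 39)/6 = (1 - 39)/6 = (1/6)*(-38) = -19/3 ≈ -6.3333)
j - n = 905 - 1*(-19/3) = 905 + 19/3 = 2734/3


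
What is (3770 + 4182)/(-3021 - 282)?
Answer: -7952/3303 ≈ -2.4075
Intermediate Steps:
(3770 + 4182)/(-3021 - 282) = 7952/(-3303) = 7952*(-1/3303) = -7952/3303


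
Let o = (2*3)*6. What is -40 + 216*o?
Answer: 7736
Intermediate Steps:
o = 36 (o = 6*6 = 36)
-40 + 216*o = -40 + 216*36 = -40 + 7776 = 7736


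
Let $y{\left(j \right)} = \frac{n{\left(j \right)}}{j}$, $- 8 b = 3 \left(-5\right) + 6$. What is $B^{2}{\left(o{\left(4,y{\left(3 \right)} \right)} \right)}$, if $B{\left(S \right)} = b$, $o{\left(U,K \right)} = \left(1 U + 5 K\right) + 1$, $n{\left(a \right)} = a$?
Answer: $\frac{81}{64} \approx 1.2656$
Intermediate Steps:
$b = \frac{9}{8}$ ($b = - \frac{3 \left(-5\right) + 6}{8} = - \frac{-15 + 6}{8} = \left(- \frac{1}{8}\right) \left(-9\right) = \frac{9}{8} \approx 1.125$)
$y{\left(j \right)} = 1$ ($y{\left(j \right)} = \frac{j}{j} = 1$)
$o{\left(U,K \right)} = 1 + U + 5 K$ ($o{\left(U,K \right)} = \left(U + 5 K\right) + 1 = 1 + U + 5 K$)
$B{\left(S \right)} = \frac{9}{8}$
$B^{2}{\left(o{\left(4,y{\left(3 \right)} \right)} \right)} = \left(\frac{9}{8}\right)^{2} = \frac{81}{64}$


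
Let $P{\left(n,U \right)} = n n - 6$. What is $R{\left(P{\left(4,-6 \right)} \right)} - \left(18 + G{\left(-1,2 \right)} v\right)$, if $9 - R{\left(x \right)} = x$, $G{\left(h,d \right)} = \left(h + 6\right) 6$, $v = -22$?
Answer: $641$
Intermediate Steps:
$G{\left(h,d \right)} = 36 + 6 h$ ($G{\left(h,d \right)} = \left(6 + h\right) 6 = 36 + 6 h$)
$P{\left(n,U \right)} = -6 + n^{2}$ ($P{\left(n,U \right)} = n^{2} - 6 = -6 + n^{2}$)
$R{\left(x \right)} = 9 - x$
$R{\left(P{\left(4,-6 \right)} \right)} - \left(18 + G{\left(-1,2 \right)} v\right) = \left(9 - \left(-6 + 4^{2}\right)\right) - \left(18 + \left(36 + 6 \left(-1\right)\right) \left(-22\right)\right) = \left(9 - \left(-6 + 16\right)\right) - \left(18 + \left(36 - 6\right) \left(-22\right)\right) = \left(9 - 10\right) - \left(18 + 30 \left(-22\right)\right) = \left(9 - 10\right) - \left(18 - 660\right) = -1 - -642 = -1 + 642 = 641$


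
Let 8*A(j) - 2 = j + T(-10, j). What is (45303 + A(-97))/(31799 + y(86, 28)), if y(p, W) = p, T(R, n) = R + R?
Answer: 362309/255080 ≈ 1.4204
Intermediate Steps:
T(R, n) = 2*R
A(j) = -9/4 + j/8 (A(j) = ¼ + (j + 2*(-10))/8 = ¼ + (j - 20)/8 = ¼ + (-20 + j)/8 = ¼ + (-5/2 + j/8) = -9/4 + j/8)
(45303 + A(-97))/(31799 + y(86, 28)) = (45303 + (-9/4 + (⅛)*(-97)))/(31799 + 86) = (45303 + (-9/4 - 97/8))/31885 = (45303 - 115/8)*(1/31885) = (362309/8)*(1/31885) = 362309/255080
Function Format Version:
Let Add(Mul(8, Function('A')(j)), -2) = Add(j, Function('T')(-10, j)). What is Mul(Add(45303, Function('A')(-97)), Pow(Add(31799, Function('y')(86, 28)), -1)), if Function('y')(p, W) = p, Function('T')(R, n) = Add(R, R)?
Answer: Rational(362309, 255080) ≈ 1.4204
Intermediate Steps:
Function('T')(R, n) = Mul(2, R)
Function('A')(j) = Add(Rational(-9, 4), Mul(Rational(1, 8), j)) (Function('A')(j) = Add(Rational(1, 4), Mul(Rational(1, 8), Add(j, Mul(2, -10)))) = Add(Rational(1, 4), Mul(Rational(1, 8), Add(j, -20))) = Add(Rational(1, 4), Mul(Rational(1, 8), Add(-20, j))) = Add(Rational(1, 4), Add(Rational(-5, 2), Mul(Rational(1, 8), j))) = Add(Rational(-9, 4), Mul(Rational(1, 8), j)))
Mul(Add(45303, Function('A')(-97)), Pow(Add(31799, Function('y')(86, 28)), -1)) = Mul(Add(45303, Add(Rational(-9, 4), Mul(Rational(1, 8), -97))), Pow(Add(31799, 86), -1)) = Mul(Add(45303, Add(Rational(-9, 4), Rational(-97, 8))), Pow(31885, -1)) = Mul(Add(45303, Rational(-115, 8)), Rational(1, 31885)) = Mul(Rational(362309, 8), Rational(1, 31885)) = Rational(362309, 255080)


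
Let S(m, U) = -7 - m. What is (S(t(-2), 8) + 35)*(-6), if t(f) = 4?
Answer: -144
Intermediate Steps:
(S(t(-2), 8) + 35)*(-6) = ((-7 - 1*4) + 35)*(-6) = ((-7 - 4) + 35)*(-6) = (-11 + 35)*(-6) = 24*(-6) = -144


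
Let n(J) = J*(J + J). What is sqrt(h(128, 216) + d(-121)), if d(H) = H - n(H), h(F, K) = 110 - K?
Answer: I*sqrt(29509) ≈ 171.78*I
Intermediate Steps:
n(J) = 2*J**2 (n(J) = J*(2*J) = 2*J**2)
d(H) = H - 2*H**2
sqrt(h(128, 216) + d(-121)) = sqrt((110 - 1*216) - 121*(1 - 2*(-121))) = sqrt((110 - 216) - 121*(1 + 242)) = sqrt(-106 - 121*243) = sqrt(-106 - 29403) = sqrt(-29509) = I*sqrt(29509)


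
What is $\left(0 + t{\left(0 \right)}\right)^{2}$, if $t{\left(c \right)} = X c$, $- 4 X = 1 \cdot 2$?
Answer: $0$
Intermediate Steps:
$X = - \frac{1}{2}$ ($X = - \frac{1 \cdot 2}{4} = \left(- \frac{1}{4}\right) 2 = - \frac{1}{2} \approx -0.5$)
$t{\left(c \right)} = - \frac{c}{2}$
$\left(0 + t{\left(0 \right)}\right)^{2} = \left(0 - 0\right)^{2} = \left(0 + 0\right)^{2} = 0^{2} = 0$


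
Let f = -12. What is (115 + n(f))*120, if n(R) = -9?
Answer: 12720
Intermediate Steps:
(115 + n(f))*120 = (115 - 9)*120 = 106*120 = 12720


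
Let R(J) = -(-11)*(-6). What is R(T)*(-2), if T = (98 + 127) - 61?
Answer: 132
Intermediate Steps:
T = 164 (T = 225 - 61 = 164)
R(J) = -66 (R(J) = -11*6 = -66)
R(T)*(-2) = -66*(-2) = 132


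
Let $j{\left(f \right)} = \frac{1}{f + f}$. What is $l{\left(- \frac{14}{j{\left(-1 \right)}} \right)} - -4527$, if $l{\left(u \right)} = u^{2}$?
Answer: $5311$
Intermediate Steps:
$j{\left(f \right)} = \frac{1}{2 f}$
$l{\left(- \frac{14}{j{\left(-1 \right)}} \right)} - -4527 = \left(- \frac{14}{\frac{1}{2} \frac{1}{-1}}\right)^{2} - -4527 = \left(- \frac{14}{\frac{1}{2} \left(-1\right)}\right)^{2} + 4527 = \left(- \frac{14}{- \frac{1}{2}}\right)^{2} + 4527 = \left(\left(-14\right) \left(-2\right)\right)^{2} + 4527 = 28^{2} + 4527 = 784 + 4527 = 5311$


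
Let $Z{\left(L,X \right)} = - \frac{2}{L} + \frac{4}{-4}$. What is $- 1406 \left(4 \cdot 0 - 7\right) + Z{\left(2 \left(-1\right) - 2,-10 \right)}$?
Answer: $\frac{19683}{2} \approx 9841.5$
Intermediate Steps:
$Z{\left(L,X \right)} = -1 - \frac{2}{L}$ ($Z{\left(L,X \right)} = - \frac{2}{L} + 4 \left(- \frac{1}{4}\right) = - \frac{2}{L} - 1 = -1 - \frac{2}{L}$)
$- 1406 \left(4 \cdot 0 - 7\right) + Z{\left(2 \left(-1\right) - 2,-10 \right)} = - 1406 \left(4 \cdot 0 - 7\right) + \frac{-2 - \left(2 \left(-1\right) - 2\right)}{2 \left(-1\right) - 2} = - 1406 \left(0 - 7\right) + \frac{-2 - \left(-2 - 2\right)}{-2 - 2} = \left(-1406\right) \left(-7\right) + \frac{-2 - -4}{-4} = 9842 - \frac{-2 + 4}{4} = 9842 - \frac{1}{2} = \frac{19683}{2}$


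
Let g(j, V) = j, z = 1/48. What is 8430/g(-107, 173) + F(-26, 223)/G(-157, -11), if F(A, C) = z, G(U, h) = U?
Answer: -63528587/806352 ≈ -78.785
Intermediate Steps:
z = 1/48 ≈ 0.020833
F(A, C) = 1/48
8430/g(-107, 173) + F(-26, 223)/G(-157, -11) = 8430/(-107) + (1/48)/(-157) = 8430*(-1/107) + (1/48)*(-1/157) = -8430/107 - 1/7536 = -63528587/806352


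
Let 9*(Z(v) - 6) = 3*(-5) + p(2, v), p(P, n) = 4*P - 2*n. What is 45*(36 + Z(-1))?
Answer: 1865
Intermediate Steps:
p(P, n) = -2*n + 4*P
Z(v) = 47/9 - 2*v/9 (Z(v) = 6 + (3*(-5) + (-2*v + 4*2))/9 = 6 + (-15 + (-2*v + 8))/9 = 6 + (-15 + (8 - 2*v))/9 = 6 + (-7 - 2*v)/9 = 6 + (-7/9 - 2*v/9) = 47/9 - 2*v/9)
45*(36 + Z(-1)) = 45*(36 + (47/9 - 2/9*(-1))) = 45*(36 + (47/9 + 2/9)) = 45*(36 + 49/9) = 45*(373/9) = 1865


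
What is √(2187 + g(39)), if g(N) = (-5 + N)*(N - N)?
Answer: 27*√3 ≈ 46.765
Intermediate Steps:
g(N) = 0 (g(N) = (-5 + N)*0 = 0)
√(2187 + g(39)) = √(2187 + 0) = √2187 = 27*√3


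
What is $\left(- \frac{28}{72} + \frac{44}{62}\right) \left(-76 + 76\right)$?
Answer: $0$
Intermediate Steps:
$\left(- \frac{28}{72} + \frac{44}{62}\right) \left(-76 + 76\right) = \left(\left(-28\right) \frac{1}{72} + 44 \cdot \frac{1}{62}\right) 0 = \left(- \frac{7}{18} + \frac{22}{31}\right) 0 = \frac{179}{558} \cdot 0 = 0$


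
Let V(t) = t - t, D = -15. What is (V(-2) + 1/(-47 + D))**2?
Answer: 1/3844 ≈ 0.00026015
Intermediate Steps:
V(t) = 0
(V(-2) + 1/(-47 + D))**2 = (0 + 1/(-47 - 15))**2 = (0 + 1/(-62))**2 = (0 - 1/62)**2 = (-1/62)**2 = 1/3844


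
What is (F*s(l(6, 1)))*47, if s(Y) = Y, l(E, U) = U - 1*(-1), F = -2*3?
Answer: -564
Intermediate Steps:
F = -6
l(E, U) = 1 + U (l(E, U) = U + 1 = 1 + U)
(F*s(l(6, 1)))*47 = -6*(1 + 1)*47 = -6*2*47 = -12*47 = -564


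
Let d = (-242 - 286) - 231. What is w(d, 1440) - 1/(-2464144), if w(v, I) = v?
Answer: -1870285295/2464144 ≈ -759.00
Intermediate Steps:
d = -759 (d = -528 - 231 = -759)
w(d, 1440) - 1/(-2464144) = -759 - 1/(-2464144) = -759 - 1*(-1/2464144) = -759 + 1/2464144 = -1870285295/2464144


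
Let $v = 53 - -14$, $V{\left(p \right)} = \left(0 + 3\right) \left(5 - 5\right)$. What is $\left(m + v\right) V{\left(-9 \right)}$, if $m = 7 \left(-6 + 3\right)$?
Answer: $0$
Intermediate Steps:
$V{\left(p \right)} = 0$ ($V{\left(p \right)} = 3 \cdot 0 = 0$)
$m = -21$ ($m = 7 \left(-3\right) = -21$)
$v = 67$ ($v = 53 + 14 = 67$)
$\left(m + v\right) V{\left(-9 \right)} = \left(-21 + 67\right) 0 = 46 \cdot 0 = 0$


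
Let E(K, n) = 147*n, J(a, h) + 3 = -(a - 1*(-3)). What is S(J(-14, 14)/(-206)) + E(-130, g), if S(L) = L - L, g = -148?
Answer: -21756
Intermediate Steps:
J(a, h) = -6 - a (J(a, h) = -3 - (a - 1*(-3)) = -3 - (a + 3) = -3 - (3 + a) = -3 + (-3 - a) = -6 - a)
S(L) = 0
S(J(-14, 14)/(-206)) + E(-130, g) = 0 + 147*(-148) = 0 - 21756 = -21756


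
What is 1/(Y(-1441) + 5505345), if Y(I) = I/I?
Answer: 1/5505346 ≈ 1.8164e-7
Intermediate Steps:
Y(I) = 1
1/(Y(-1441) + 5505345) = 1/(1 + 5505345) = 1/5505346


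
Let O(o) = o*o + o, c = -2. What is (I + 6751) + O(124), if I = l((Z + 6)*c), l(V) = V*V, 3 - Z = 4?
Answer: 22351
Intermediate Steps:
Z = -1 (Z = 3 - 1*4 = 3 - 4 = -1)
l(V) = V**2
I = 100 (I = ((-1 + 6)*(-2))**2 = (5*(-2))**2 = (-10)**2 = 100)
O(o) = o + o**2 (O(o) = o**2 + o = o + o**2)
(I + 6751) + O(124) = (100 + 6751) + 124*(1 + 124) = 6851 + 124*125 = 6851 + 15500 = 22351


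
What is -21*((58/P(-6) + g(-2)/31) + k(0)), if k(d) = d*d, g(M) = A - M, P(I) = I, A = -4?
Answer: 6335/31 ≈ 204.35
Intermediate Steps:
g(M) = -4 - M
k(d) = d²
-21*((58/P(-6) + g(-2)/31) + k(0)) = -21*((58/(-6) + (-4 - 1*(-2))/31) + 0²) = -21*((58*(-⅙) + (-4 + 2)*(1/31)) + 0) = -21*((-29/3 - 2*1/31) + 0) = -21*((-29/3 - 2/31) + 0) = -21*(-905/93 + 0) = -21*(-905/93) = 6335/31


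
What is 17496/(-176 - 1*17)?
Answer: -17496/193 ≈ -90.653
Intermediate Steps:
17496/(-176 - 1*17) = 17496/(-176 - 17) = 17496/(-193) = -1/193*17496 = -17496/193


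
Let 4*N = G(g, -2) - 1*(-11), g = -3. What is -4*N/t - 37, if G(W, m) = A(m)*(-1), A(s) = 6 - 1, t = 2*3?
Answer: -38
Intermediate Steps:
t = 6
A(s) = 5
G(W, m) = -5 (G(W, m) = 5*(-1) = -5)
N = 3/2 (N = (-5 - 1*(-11))/4 = (-5 + 11)/4 = (¼)*6 = 3/2 ≈ 1.5000)
-4*N/t - 37 = -6/6 - 37 = -4*¼ - 37 = -1 - 37 = -38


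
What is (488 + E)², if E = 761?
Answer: 1560001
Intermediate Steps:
(488 + E)² = (488 + 761)² = 1249² = 1560001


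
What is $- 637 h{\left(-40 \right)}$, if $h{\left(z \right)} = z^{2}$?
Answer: $-1019200$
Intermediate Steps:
$- 637 h{\left(-40 \right)} = - 637 \left(-40\right)^{2} = \left(-637\right) 1600 = -1019200$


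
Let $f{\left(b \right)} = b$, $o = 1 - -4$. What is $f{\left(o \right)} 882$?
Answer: $4410$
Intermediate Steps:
$o = 5$ ($o = 1 + 4 = 5$)
$f{\left(o \right)} 882 = 5 \cdot 882 = 4410$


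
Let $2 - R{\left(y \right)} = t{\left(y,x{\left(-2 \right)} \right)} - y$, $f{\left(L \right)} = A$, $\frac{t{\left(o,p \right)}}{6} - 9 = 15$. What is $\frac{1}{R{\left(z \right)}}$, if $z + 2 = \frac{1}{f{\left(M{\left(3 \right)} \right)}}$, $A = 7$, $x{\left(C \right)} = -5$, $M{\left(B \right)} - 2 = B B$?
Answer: $- \frac{7}{1007} \approx -0.0069513$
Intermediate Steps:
$M{\left(B \right)} = 2 + B^{2}$ ($M{\left(B \right)} = 2 + B B = 2 + B^{2}$)
$t{\left(o,p \right)} = 144$ ($t{\left(o,p \right)} = 54 + 6 \cdot 15 = 54 + 90 = 144$)
$f{\left(L \right)} = 7$
$z = - \frac{13}{7}$ ($z = -2 + \frac{1}{7} = - \frac{13}{7} \approx -1.8571$)
$R{\left(y \right)} = -142 + y$ ($R{\left(y \right)} = 2 - \left(144 - y\right) = 2 + \left(-144 + y\right) = -142 + y$)
$\frac{1}{R{\left(z \right)}} = \frac{1}{-142 - \frac{13}{7}} = \frac{1}{- \frac{1007}{7}} = - \frac{7}{1007}$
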